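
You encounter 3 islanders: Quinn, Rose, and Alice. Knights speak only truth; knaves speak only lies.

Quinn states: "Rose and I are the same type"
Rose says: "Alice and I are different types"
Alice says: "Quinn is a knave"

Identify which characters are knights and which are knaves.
Quinn is a knight.
Rose is a knight.
Alice is a knave.

Verification:
- Quinn (knight) says "Rose and I are the same type" - this is TRUE because Quinn is a knight and Rose is a knight.
- Rose (knight) says "Alice and I are different types" - this is TRUE because Rose is a knight and Alice is a knave.
- Alice (knave) says "Quinn is a knave" - this is FALSE (a lie) because Quinn is a knight.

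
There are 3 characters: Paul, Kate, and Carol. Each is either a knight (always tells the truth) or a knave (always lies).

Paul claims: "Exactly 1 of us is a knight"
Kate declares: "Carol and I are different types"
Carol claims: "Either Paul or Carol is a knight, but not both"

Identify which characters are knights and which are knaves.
Paul is a knave.
Kate is a knave.
Carol is a knave.

Verification:
- Paul (knave) says "Exactly 1 of us is a knight" - this is FALSE (a lie) because there are 0 knights.
- Kate (knave) says "Carol and I are different types" - this is FALSE (a lie) because Kate is a knave and Carol is a knave.
- Carol (knave) says "Either Paul or Carol is a knight, but not both" - this is FALSE (a lie) because Paul is a knave and Carol is a knave.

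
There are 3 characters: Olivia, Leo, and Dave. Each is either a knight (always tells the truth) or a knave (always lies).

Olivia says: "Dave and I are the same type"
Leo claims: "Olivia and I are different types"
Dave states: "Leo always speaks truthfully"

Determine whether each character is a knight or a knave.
Olivia is a knave.
Leo is a knight.
Dave is a knight.

Verification:
- Olivia (knave) says "Dave and I are the same type" - this is FALSE (a lie) because Olivia is a knave and Dave is a knight.
- Leo (knight) says "Olivia and I are different types" - this is TRUE because Leo is a knight and Olivia is a knave.
- Dave (knight) says "Leo always speaks truthfully" - this is TRUE because Leo is a knight.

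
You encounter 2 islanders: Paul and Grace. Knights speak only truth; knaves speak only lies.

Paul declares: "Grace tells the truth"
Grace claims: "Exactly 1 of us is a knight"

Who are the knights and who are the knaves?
Paul is a knave.
Grace is a knave.

Verification:
- Paul (knave) says "Grace tells the truth" - this is FALSE (a lie) because Grace is a knave.
- Grace (knave) says "Exactly 1 of us is a knight" - this is FALSE (a lie) because there are 0 knights.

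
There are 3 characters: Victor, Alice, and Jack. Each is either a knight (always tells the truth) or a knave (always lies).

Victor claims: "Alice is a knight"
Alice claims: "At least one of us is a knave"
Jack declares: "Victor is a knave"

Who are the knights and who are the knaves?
Victor is a knight.
Alice is a knight.
Jack is a knave.

Verification:
- Victor (knight) says "Alice is a knight" - this is TRUE because Alice is a knight.
- Alice (knight) says "At least one of us is a knave" - this is TRUE because Jack is a knave.
- Jack (knave) says "Victor is a knave" - this is FALSE (a lie) because Victor is a knight.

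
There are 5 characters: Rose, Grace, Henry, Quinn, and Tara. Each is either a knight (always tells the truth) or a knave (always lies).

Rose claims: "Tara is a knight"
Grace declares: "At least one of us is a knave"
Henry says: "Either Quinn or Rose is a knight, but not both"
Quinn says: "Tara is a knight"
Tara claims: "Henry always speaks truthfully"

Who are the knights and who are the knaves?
Rose is a knave.
Grace is a knight.
Henry is a knave.
Quinn is a knave.
Tara is a knave.

Verification:
- Rose (knave) says "Tara is a knight" - this is FALSE (a lie) because Tara is a knave.
- Grace (knight) says "At least one of us is a knave" - this is TRUE because Rose, Henry, Quinn, and Tara are knaves.
- Henry (knave) says "Either Quinn or Rose is a knight, but not both" - this is FALSE (a lie) because Quinn is a knave and Rose is a knave.
- Quinn (knave) says "Tara is a knight" - this is FALSE (a lie) because Tara is a knave.
- Tara (knave) says "Henry always speaks truthfully" - this is FALSE (a lie) because Henry is a knave.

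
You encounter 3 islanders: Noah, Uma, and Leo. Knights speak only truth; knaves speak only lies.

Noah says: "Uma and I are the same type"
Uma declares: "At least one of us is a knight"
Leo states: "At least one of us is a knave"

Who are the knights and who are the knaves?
Noah is a knave.
Uma is a knight.
Leo is a knight.

Verification:
- Noah (knave) says "Uma and I are the same type" - this is FALSE (a lie) because Noah is a knave and Uma is a knight.
- Uma (knight) says "At least one of us is a knight" - this is TRUE because Uma and Leo are knights.
- Leo (knight) says "At least one of us is a knave" - this is TRUE because Noah is a knave.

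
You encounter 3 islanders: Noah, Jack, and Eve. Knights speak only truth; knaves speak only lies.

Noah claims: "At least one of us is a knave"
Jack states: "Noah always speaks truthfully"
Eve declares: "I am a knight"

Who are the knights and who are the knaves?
Noah is a knight.
Jack is a knight.
Eve is a knave.

Verification:
- Noah (knight) says "At least one of us is a knave" - this is TRUE because Eve is a knave.
- Jack (knight) says "Noah always speaks truthfully" - this is TRUE because Noah is a knight.
- Eve (knave) says "I am a knight" - this is FALSE (a lie) because Eve is a knave.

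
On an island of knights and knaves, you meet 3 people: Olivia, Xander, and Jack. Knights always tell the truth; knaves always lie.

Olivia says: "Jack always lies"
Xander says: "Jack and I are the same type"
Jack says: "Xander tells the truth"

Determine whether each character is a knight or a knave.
Olivia is a knave.
Xander is a knight.
Jack is a knight.

Verification:
- Olivia (knave) says "Jack always lies" - this is FALSE (a lie) because Jack is a knight.
- Xander (knight) says "Jack and I are the same type" - this is TRUE because Xander is a knight and Jack is a knight.
- Jack (knight) says "Xander tells the truth" - this is TRUE because Xander is a knight.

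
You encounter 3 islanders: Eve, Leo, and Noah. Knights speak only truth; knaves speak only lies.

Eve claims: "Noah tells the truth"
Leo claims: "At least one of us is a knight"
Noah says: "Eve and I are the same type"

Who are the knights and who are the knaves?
Eve is a knight.
Leo is a knight.
Noah is a knight.

Verification:
- Eve (knight) says "Noah tells the truth" - this is TRUE because Noah is a knight.
- Leo (knight) says "At least one of us is a knight" - this is TRUE because Eve, Leo, and Noah are knights.
- Noah (knight) says "Eve and I are the same type" - this is TRUE because Noah is a knight and Eve is a knight.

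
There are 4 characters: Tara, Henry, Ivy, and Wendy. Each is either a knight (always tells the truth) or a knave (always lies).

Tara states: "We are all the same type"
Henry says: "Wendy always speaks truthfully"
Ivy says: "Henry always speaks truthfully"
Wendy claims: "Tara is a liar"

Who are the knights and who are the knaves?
Tara is a knave.
Henry is a knight.
Ivy is a knight.
Wendy is a knight.

Verification:
- Tara (knave) says "We are all the same type" - this is FALSE (a lie) because Henry, Ivy, and Wendy are knights and Tara is a knave.
- Henry (knight) says "Wendy always speaks truthfully" - this is TRUE because Wendy is a knight.
- Ivy (knight) says "Henry always speaks truthfully" - this is TRUE because Henry is a knight.
- Wendy (knight) says "Tara is a liar" - this is TRUE because Tara is a knave.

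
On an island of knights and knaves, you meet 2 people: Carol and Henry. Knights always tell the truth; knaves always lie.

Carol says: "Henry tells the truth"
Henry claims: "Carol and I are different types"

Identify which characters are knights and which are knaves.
Carol is a knave.
Henry is a knave.

Verification:
- Carol (knave) says "Henry tells the truth" - this is FALSE (a lie) because Henry is a knave.
- Henry (knave) says "Carol and I are different types" - this is FALSE (a lie) because Henry is a knave and Carol is a knave.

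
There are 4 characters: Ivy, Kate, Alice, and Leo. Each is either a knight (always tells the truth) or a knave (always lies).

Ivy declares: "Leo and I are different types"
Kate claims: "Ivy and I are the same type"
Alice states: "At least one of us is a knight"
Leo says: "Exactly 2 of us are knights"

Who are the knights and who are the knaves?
Ivy is a knight.
Kate is a knight.
Alice is a knight.
Leo is a knave.

Verification:
- Ivy (knight) says "Leo and I are different types" - this is TRUE because Ivy is a knight and Leo is a knave.
- Kate (knight) says "Ivy and I are the same type" - this is TRUE because Kate is a knight and Ivy is a knight.
- Alice (knight) says "At least one of us is a knight" - this is TRUE because Ivy, Kate, and Alice are knights.
- Leo (knave) says "Exactly 2 of us are knights" - this is FALSE (a lie) because there are 3 knights.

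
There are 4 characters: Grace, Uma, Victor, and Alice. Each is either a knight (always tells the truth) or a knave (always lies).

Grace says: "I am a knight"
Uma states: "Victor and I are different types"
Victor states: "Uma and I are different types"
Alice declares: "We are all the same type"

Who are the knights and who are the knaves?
Grace is a knight.
Uma is a knave.
Victor is a knave.
Alice is a knave.

Verification:
- Grace (knight) says "I am a knight" - this is TRUE because Grace is a knight.
- Uma (knave) says "Victor and I are different types" - this is FALSE (a lie) because Uma is a knave and Victor is a knave.
- Victor (knave) says "Uma and I are different types" - this is FALSE (a lie) because Victor is a knave and Uma is a knave.
- Alice (knave) says "We are all the same type" - this is FALSE (a lie) because Grace is a knight and Uma, Victor, and Alice are knaves.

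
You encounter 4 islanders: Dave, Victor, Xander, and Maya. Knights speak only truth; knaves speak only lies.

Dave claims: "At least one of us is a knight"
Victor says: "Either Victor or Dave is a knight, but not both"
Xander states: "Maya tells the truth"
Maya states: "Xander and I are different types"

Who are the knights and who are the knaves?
Dave is a knave.
Victor is a knave.
Xander is a knave.
Maya is a knave.

Verification:
- Dave (knave) says "At least one of us is a knight" - this is FALSE (a lie) because no one is a knight.
- Victor (knave) says "Either Victor or Dave is a knight, but not both" - this is FALSE (a lie) because Victor is a knave and Dave is a knave.
- Xander (knave) says "Maya tells the truth" - this is FALSE (a lie) because Maya is a knave.
- Maya (knave) says "Xander and I are different types" - this is FALSE (a lie) because Maya is a knave and Xander is a knave.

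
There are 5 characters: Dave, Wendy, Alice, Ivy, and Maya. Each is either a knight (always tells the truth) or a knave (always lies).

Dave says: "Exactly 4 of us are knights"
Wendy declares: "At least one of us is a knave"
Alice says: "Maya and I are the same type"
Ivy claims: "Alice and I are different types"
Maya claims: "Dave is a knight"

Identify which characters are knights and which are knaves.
Dave is a knight.
Wendy is a knight.
Alice is a knave.
Ivy is a knight.
Maya is a knight.

Verification:
- Dave (knight) says "Exactly 4 of us are knights" - this is TRUE because there are 4 knights.
- Wendy (knight) says "At least one of us is a knave" - this is TRUE because Alice is a knave.
- Alice (knave) says "Maya and I are the same type" - this is FALSE (a lie) because Alice is a knave and Maya is a knight.
- Ivy (knight) says "Alice and I are different types" - this is TRUE because Ivy is a knight and Alice is a knave.
- Maya (knight) says "Dave is a knight" - this is TRUE because Dave is a knight.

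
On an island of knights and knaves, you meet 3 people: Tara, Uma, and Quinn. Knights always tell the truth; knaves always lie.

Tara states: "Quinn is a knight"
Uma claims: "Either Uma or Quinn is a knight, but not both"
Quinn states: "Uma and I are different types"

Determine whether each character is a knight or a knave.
Tara is a knave.
Uma is a knave.
Quinn is a knave.

Verification:
- Tara (knave) says "Quinn is a knight" - this is FALSE (a lie) because Quinn is a knave.
- Uma (knave) says "Either Uma or Quinn is a knight, but not both" - this is FALSE (a lie) because Uma is a knave and Quinn is a knave.
- Quinn (knave) says "Uma and I are different types" - this is FALSE (a lie) because Quinn is a knave and Uma is a knave.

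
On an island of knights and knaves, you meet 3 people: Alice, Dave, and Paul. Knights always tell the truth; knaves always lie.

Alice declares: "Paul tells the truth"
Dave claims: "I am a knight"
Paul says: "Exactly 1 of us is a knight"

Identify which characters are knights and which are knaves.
Alice is a knave.
Dave is a knave.
Paul is a knave.

Verification:
- Alice (knave) says "Paul tells the truth" - this is FALSE (a lie) because Paul is a knave.
- Dave (knave) says "I am a knight" - this is FALSE (a lie) because Dave is a knave.
- Paul (knave) says "Exactly 1 of us is a knight" - this is FALSE (a lie) because there are 0 knights.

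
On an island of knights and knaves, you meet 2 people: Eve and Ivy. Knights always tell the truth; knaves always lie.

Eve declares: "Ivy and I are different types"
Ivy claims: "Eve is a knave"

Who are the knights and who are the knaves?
Eve is a knight.
Ivy is a knave.

Verification:
- Eve (knight) says "Ivy and I are different types" - this is TRUE because Eve is a knight and Ivy is a knave.
- Ivy (knave) says "Eve is a knave" - this is FALSE (a lie) because Eve is a knight.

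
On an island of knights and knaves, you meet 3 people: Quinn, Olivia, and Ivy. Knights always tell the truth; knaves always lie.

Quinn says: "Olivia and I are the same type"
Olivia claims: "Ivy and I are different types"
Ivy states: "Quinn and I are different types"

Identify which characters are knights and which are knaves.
Quinn is a knave.
Olivia is a knight.
Ivy is a knave.

Verification:
- Quinn (knave) says "Olivia and I are the same type" - this is FALSE (a lie) because Quinn is a knave and Olivia is a knight.
- Olivia (knight) says "Ivy and I are different types" - this is TRUE because Olivia is a knight and Ivy is a knave.
- Ivy (knave) says "Quinn and I are different types" - this is FALSE (a lie) because Ivy is a knave and Quinn is a knave.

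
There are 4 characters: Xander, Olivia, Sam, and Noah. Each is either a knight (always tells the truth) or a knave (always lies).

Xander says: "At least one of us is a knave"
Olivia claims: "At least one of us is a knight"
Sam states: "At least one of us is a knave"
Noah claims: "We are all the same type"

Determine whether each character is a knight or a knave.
Xander is a knight.
Olivia is a knight.
Sam is a knight.
Noah is a knave.

Verification:
- Xander (knight) says "At least one of us is a knave" - this is TRUE because Noah is a knave.
- Olivia (knight) says "At least one of us is a knight" - this is TRUE because Xander, Olivia, and Sam are knights.
- Sam (knight) says "At least one of us is a knave" - this is TRUE because Noah is a knave.
- Noah (knave) says "We are all the same type" - this is FALSE (a lie) because Xander, Olivia, and Sam are knights and Noah is a knave.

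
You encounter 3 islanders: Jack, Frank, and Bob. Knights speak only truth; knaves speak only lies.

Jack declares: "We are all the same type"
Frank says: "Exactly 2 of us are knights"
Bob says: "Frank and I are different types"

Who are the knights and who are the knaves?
Jack is a knave.
Frank is a knave.
Bob is a knight.

Verification:
- Jack (knave) says "We are all the same type" - this is FALSE (a lie) because Bob is a knight and Jack and Frank are knaves.
- Frank (knave) says "Exactly 2 of us are knights" - this is FALSE (a lie) because there are 1 knights.
- Bob (knight) says "Frank and I are different types" - this is TRUE because Bob is a knight and Frank is a knave.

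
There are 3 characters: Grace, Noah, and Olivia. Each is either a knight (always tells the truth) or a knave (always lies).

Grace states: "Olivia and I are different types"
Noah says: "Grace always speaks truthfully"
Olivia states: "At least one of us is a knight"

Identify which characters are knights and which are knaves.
Grace is a knave.
Noah is a knave.
Olivia is a knave.

Verification:
- Grace (knave) says "Olivia and I are different types" - this is FALSE (a lie) because Grace is a knave and Olivia is a knave.
- Noah (knave) says "Grace always speaks truthfully" - this is FALSE (a lie) because Grace is a knave.
- Olivia (knave) says "At least one of us is a knight" - this is FALSE (a lie) because no one is a knight.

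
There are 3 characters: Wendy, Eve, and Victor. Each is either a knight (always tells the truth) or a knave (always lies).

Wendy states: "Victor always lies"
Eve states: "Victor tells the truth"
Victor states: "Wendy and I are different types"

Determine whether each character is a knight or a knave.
Wendy is a knave.
Eve is a knight.
Victor is a knight.

Verification:
- Wendy (knave) says "Victor always lies" - this is FALSE (a lie) because Victor is a knight.
- Eve (knight) says "Victor tells the truth" - this is TRUE because Victor is a knight.
- Victor (knight) says "Wendy and I are different types" - this is TRUE because Victor is a knight and Wendy is a knave.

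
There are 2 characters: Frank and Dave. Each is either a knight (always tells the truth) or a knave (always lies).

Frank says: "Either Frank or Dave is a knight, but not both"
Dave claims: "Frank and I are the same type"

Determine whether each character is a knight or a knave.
Frank is a knight.
Dave is a knave.

Verification:
- Frank (knight) says "Either Frank or Dave is a knight, but not both" - this is TRUE because Frank is a knight and Dave is a knave.
- Dave (knave) says "Frank and I are the same type" - this is FALSE (a lie) because Dave is a knave and Frank is a knight.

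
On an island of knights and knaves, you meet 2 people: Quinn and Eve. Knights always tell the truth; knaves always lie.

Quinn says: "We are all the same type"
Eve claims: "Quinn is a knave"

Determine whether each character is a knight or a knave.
Quinn is a knave.
Eve is a knight.

Verification:
- Quinn (knave) says "We are all the same type" - this is FALSE (a lie) because Eve is a knight and Quinn is a knave.
- Eve (knight) says "Quinn is a knave" - this is TRUE because Quinn is a knave.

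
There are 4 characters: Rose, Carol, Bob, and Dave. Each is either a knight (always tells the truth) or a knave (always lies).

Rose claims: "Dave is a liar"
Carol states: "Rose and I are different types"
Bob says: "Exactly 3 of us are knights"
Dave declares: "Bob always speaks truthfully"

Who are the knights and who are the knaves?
Rose is a knave.
Carol is a knight.
Bob is a knight.
Dave is a knight.

Verification:
- Rose (knave) says "Dave is a liar" - this is FALSE (a lie) because Dave is a knight.
- Carol (knight) says "Rose and I are different types" - this is TRUE because Carol is a knight and Rose is a knave.
- Bob (knight) says "Exactly 3 of us are knights" - this is TRUE because there are 3 knights.
- Dave (knight) says "Bob always speaks truthfully" - this is TRUE because Bob is a knight.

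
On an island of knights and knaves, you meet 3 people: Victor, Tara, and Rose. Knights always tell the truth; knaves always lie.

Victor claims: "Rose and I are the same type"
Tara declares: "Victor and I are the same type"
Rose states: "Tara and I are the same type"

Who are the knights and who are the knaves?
Victor is a knight.
Tara is a knight.
Rose is a knight.

Verification:
- Victor (knight) says "Rose and I are the same type" - this is TRUE because Victor is a knight and Rose is a knight.
- Tara (knight) says "Victor and I are the same type" - this is TRUE because Tara is a knight and Victor is a knight.
- Rose (knight) says "Tara and I are the same type" - this is TRUE because Rose is a knight and Tara is a knight.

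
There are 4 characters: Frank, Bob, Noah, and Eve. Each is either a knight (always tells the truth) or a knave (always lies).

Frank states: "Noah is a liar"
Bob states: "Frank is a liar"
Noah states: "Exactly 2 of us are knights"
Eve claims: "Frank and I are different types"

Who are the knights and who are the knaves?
Frank is a knave.
Bob is a knight.
Noah is a knight.
Eve is a knave.

Verification:
- Frank (knave) says "Noah is a liar" - this is FALSE (a lie) because Noah is a knight.
- Bob (knight) says "Frank is a liar" - this is TRUE because Frank is a knave.
- Noah (knight) says "Exactly 2 of us are knights" - this is TRUE because there are 2 knights.
- Eve (knave) says "Frank and I are different types" - this is FALSE (a lie) because Eve is a knave and Frank is a knave.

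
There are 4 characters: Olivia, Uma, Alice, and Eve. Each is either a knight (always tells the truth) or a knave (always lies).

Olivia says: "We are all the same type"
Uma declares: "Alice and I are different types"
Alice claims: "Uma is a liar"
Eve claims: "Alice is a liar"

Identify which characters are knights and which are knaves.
Olivia is a knave.
Uma is a knight.
Alice is a knave.
Eve is a knight.

Verification:
- Olivia (knave) says "We are all the same type" - this is FALSE (a lie) because Uma and Eve are knights and Olivia and Alice are knaves.
- Uma (knight) says "Alice and I are different types" - this is TRUE because Uma is a knight and Alice is a knave.
- Alice (knave) says "Uma is a liar" - this is FALSE (a lie) because Uma is a knight.
- Eve (knight) says "Alice is a liar" - this is TRUE because Alice is a knave.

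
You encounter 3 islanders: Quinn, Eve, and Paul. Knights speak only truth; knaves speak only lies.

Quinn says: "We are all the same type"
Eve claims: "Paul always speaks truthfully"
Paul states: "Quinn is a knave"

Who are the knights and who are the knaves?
Quinn is a knave.
Eve is a knight.
Paul is a knight.

Verification:
- Quinn (knave) says "We are all the same type" - this is FALSE (a lie) because Eve and Paul are knights and Quinn is a knave.
- Eve (knight) says "Paul always speaks truthfully" - this is TRUE because Paul is a knight.
- Paul (knight) says "Quinn is a knave" - this is TRUE because Quinn is a knave.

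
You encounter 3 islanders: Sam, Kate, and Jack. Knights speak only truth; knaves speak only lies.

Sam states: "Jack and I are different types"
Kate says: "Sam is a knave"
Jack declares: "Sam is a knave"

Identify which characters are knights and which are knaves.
Sam is a knight.
Kate is a knave.
Jack is a knave.

Verification:
- Sam (knight) says "Jack and I are different types" - this is TRUE because Sam is a knight and Jack is a knave.
- Kate (knave) says "Sam is a knave" - this is FALSE (a lie) because Sam is a knight.
- Jack (knave) says "Sam is a knave" - this is FALSE (a lie) because Sam is a knight.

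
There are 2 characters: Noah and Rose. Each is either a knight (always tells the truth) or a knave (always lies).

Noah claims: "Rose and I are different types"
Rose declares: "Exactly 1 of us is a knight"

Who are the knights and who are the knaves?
Noah is a knave.
Rose is a knave.

Verification:
- Noah (knave) says "Rose and I are different types" - this is FALSE (a lie) because Noah is a knave and Rose is a knave.
- Rose (knave) says "Exactly 1 of us is a knight" - this is FALSE (a lie) because there are 0 knights.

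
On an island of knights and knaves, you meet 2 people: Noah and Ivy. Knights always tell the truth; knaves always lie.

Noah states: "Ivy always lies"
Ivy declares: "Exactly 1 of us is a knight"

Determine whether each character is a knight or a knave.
Noah is a knave.
Ivy is a knight.

Verification:
- Noah (knave) says "Ivy always lies" - this is FALSE (a lie) because Ivy is a knight.
- Ivy (knight) says "Exactly 1 of us is a knight" - this is TRUE because there are 1 knights.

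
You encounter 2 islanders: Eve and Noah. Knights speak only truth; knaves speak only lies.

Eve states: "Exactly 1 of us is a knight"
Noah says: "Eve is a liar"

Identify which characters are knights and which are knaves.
Eve is a knight.
Noah is a knave.

Verification:
- Eve (knight) says "Exactly 1 of us is a knight" - this is TRUE because there are 1 knights.
- Noah (knave) says "Eve is a liar" - this is FALSE (a lie) because Eve is a knight.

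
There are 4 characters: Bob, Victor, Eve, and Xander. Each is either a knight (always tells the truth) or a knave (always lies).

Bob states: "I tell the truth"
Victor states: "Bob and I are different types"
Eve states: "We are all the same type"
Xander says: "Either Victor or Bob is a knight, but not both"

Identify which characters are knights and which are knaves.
Bob is a knave.
Victor is a knight.
Eve is a knave.
Xander is a knight.

Verification:
- Bob (knave) says "I tell the truth" - this is FALSE (a lie) because Bob is a knave.
- Victor (knight) says "Bob and I are different types" - this is TRUE because Victor is a knight and Bob is a knave.
- Eve (knave) says "We are all the same type" - this is FALSE (a lie) because Victor and Xander are knights and Bob and Eve are knaves.
- Xander (knight) says "Either Victor or Bob is a knight, but not both" - this is TRUE because Victor is a knight and Bob is a knave.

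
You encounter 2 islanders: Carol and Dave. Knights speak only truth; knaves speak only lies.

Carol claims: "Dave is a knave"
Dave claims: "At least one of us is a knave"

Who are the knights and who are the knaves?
Carol is a knave.
Dave is a knight.

Verification:
- Carol (knave) says "Dave is a knave" - this is FALSE (a lie) because Dave is a knight.
- Dave (knight) says "At least one of us is a knave" - this is TRUE because Carol is a knave.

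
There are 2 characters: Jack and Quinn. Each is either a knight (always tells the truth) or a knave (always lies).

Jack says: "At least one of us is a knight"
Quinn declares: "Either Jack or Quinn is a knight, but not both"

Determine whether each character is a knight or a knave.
Jack is a knave.
Quinn is a knave.

Verification:
- Jack (knave) says "At least one of us is a knight" - this is FALSE (a lie) because no one is a knight.
- Quinn (knave) says "Either Jack or Quinn is a knight, but not both" - this is FALSE (a lie) because Jack is a knave and Quinn is a knave.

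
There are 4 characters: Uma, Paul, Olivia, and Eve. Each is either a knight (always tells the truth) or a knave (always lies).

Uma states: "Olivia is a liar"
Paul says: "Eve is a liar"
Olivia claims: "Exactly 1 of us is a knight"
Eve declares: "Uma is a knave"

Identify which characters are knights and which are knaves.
Uma is a knight.
Paul is a knight.
Olivia is a knave.
Eve is a knave.

Verification:
- Uma (knight) says "Olivia is a liar" - this is TRUE because Olivia is a knave.
- Paul (knight) says "Eve is a liar" - this is TRUE because Eve is a knave.
- Olivia (knave) says "Exactly 1 of us is a knight" - this is FALSE (a lie) because there are 2 knights.
- Eve (knave) says "Uma is a knave" - this is FALSE (a lie) because Uma is a knight.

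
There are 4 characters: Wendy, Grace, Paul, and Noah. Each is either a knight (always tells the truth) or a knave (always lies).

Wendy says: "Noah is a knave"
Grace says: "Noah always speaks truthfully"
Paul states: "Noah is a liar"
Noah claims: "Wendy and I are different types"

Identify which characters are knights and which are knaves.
Wendy is a knave.
Grace is a knight.
Paul is a knave.
Noah is a knight.

Verification:
- Wendy (knave) says "Noah is a knave" - this is FALSE (a lie) because Noah is a knight.
- Grace (knight) says "Noah always speaks truthfully" - this is TRUE because Noah is a knight.
- Paul (knave) says "Noah is a liar" - this is FALSE (a lie) because Noah is a knight.
- Noah (knight) says "Wendy and I are different types" - this is TRUE because Noah is a knight and Wendy is a knave.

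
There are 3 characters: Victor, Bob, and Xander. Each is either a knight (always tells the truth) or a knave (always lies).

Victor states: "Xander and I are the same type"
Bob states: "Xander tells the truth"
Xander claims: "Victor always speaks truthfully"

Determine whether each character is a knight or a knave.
Victor is a knight.
Bob is a knight.
Xander is a knight.

Verification:
- Victor (knight) says "Xander and I are the same type" - this is TRUE because Victor is a knight and Xander is a knight.
- Bob (knight) says "Xander tells the truth" - this is TRUE because Xander is a knight.
- Xander (knight) says "Victor always speaks truthfully" - this is TRUE because Victor is a knight.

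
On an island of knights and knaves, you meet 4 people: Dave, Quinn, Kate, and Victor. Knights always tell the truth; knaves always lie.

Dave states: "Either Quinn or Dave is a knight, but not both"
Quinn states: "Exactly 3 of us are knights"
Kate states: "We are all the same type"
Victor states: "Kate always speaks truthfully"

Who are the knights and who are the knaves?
Dave is a knight.
Quinn is a knave.
Kate is a knave.
Victor is a knave.

Verification:
- Dave (knight) says "Either Quinn or Dave is a knight, but not both" - this is TRUE because Quinn is a knave and Dave is a knight.
- Quinn (knave) says "Exactly 3 of us are knights" - this is FALSE (a lie) because there are 1 knights.
- Kate (knave) says "We are all the same type" - this is FALSE (a lie) because Dave is a knight and Quinn, Kate, and Victor are knaves.
- Victor (knave) says "Kate always speaks truthfully" - this is FALSE (a lie) because Kate is a knave.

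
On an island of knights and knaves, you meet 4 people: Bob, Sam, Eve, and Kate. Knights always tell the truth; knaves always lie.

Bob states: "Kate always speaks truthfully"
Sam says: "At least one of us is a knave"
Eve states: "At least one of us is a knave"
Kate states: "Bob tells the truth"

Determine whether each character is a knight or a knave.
Bob is a knave.
Sam is a knight.
Eve is a knight.
Kate is a knave.

Verification:
- Bob (knave) says "Kate always speaks truthfully" - this is FALSE (a lie) because Kate is a knave.
- Sam (knight) says "At least one of us is a knave" - this is TRUE because Bob and Kate are knaves.
- Eve (knight) says "At least one of us is a knave" - this is TRUE because Bob and Kate are knaves.
- Kate (knave) says "Bob tells the truth" - this is FALSE (a lie) because Bob is a knave.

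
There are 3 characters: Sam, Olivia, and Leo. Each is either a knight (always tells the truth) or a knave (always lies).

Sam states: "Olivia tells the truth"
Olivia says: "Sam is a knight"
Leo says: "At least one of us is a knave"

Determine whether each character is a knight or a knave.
Sam is a knave.
Olivia is a knave.
Leo is a knight.

Verification:
- Sam (knave) says "Olivia tells the truth" - this is FALSE (a lie) because Olivia is a knave.
- Olivia (knave) says "Sam is a knight" - this is FALSE (a lie) because Sam is a knave.
- Leo (knight) says "At least one of us is a knave" - this is TRUE because Sam and Olivia are knaves.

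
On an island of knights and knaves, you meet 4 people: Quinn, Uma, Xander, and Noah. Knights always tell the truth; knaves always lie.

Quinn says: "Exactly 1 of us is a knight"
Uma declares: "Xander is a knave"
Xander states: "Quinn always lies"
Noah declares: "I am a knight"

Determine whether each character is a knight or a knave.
Quinn is a knave.
Uma is a knave.
Xander is a knight.
Noah is a knight.

Verification:
- Quinn (knave) says "Exactly 1 of us is a knight" - this is FALSE (a lie) because there are 2 knights.
- Uma (knave) says "Xander is a knave" - this is FALSE (a lie) because Xander is a knight.
- Xander (knight) says "Quinn always lies" - this is TRUE because Quinn is a knave.
- Noah (knight) says "I am a knight" - this is TRUE because Noah is a knight.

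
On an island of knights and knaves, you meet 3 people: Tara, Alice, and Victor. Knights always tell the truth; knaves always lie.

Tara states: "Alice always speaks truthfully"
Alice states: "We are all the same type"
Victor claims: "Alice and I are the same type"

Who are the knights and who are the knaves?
Tara is a knight.
Alice is a knight.
Victor is a knight.

Verification:
- Tara (knight) says "Alice always speaks truthfully" - this is TRUE because Alice is a knight.
- Alice (knight) says "We are all the same type" - this is TRUE because Tara, Alice, and Victor are knights.
- Victor (knight) says "Alice and I are the same type" - this is TRUE because Victor is a knight and Alice is a knight.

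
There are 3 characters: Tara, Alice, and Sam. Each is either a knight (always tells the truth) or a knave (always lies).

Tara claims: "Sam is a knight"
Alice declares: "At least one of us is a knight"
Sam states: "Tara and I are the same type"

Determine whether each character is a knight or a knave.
Tara is a knight.
Alice is a knight.
Sam is a knight.

Verification:
- Tara (knight) says "Sam is a knight" - this is TRUE because Sam is a knight.
- Alice (knight) says "At least one of us is a knight" - this is TRUE because Tara, Alice, and Sam are knights.
- Sam (knight) says "Tara and I are the same type" - this is TRUE because Sam is a knight and Tara is a knight.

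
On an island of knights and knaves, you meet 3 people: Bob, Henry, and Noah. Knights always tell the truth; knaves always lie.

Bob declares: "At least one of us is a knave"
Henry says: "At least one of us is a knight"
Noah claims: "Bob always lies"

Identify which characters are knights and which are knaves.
Bob is a knight.
Henry is a knight.
Noah is a knave.

Verification:
- Bob (knight) says "At least one of us is a knave" - this is TRUE because Noah is a knave.
- Henry (knight) says "At least one of us is a knight" - this is TRUE because Bob and Henry are knights.
- Noah (knave) says "Bob always lies" - this is FALSE (a lie) because Bob is a knight.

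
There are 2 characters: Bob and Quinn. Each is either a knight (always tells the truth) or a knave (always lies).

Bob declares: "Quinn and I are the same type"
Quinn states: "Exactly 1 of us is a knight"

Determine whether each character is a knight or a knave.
Bob is a knave.
Quinn is a knight.

Verification:
- Bob (knave) says "Quinn and I are the same type" - this is FALSE (a lie) because Bob is a knave and Quinn is a knight.
- Quinn (knight) says "Exactly 1 of us is a knight" - this is TRUE because there are 1 knights.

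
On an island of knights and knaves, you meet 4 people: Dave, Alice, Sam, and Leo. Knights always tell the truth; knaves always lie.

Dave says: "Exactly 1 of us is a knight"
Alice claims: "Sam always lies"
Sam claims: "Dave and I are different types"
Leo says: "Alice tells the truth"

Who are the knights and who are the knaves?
Dave is a knave.
Alice is a knight.
Sam is a knave.
Leo is a knight.

Verification:
- Dave (knave) says "Exactly 1 of us is a knight" - this is FALSE (a lie) because there are 2 knights.
- Alice (knight) says "Sam always lies" - this is TRUE because Sam is a knave.
- Sam (knave) says "Dave and I are different types" - this is FALSE (a lie) because Sam is a knave and Dave is a knave.
- Leo (knight) says "Alice tells the truth" - this is TRUE because Alice is a knight.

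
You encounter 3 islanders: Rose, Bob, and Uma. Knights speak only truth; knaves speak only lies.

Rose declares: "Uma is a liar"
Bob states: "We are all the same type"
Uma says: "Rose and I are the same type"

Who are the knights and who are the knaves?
Rose is a knight.
Bob is a knave.
Uma is a knave.

Verification:
- Rose (knight) says "Uma is a liar" - this is TRUE because Uma is a knave.
- Bob (knave) says "We are all the same type" - this is FALSE (a lie) because Rose is a knight and Bob and Uma are knaves.
- Uma (knave) says "Rose and I are the same type" - this is FALSE (a lie) because Uma is a knave and Rose is a knight.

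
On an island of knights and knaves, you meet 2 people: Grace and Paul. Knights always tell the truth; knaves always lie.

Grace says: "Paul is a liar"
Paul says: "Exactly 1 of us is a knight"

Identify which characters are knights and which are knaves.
Grace is a knave.
Paul is a knight.

Verification:
- Grace (knave) says "Paul is a liar" - this is FALSE (a lie) because Paul is a knight.
- Paul (knight) says "Exactly 1 of us is a knight" - this is TRUE because there are 1 knights.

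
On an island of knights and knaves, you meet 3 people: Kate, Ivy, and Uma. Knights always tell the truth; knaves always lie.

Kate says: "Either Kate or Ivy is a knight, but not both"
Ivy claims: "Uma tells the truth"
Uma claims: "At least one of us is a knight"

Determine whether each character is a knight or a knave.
Kate is a knave.
Ivy is a knave.
Uma is a knave.

Verification:
- Kate (knave) says "Either Kate or Ivy is a knight, but not both" - this is FALSE (a lie) because Kate is a knave and Ivy is a knave.
- Ivy (knave) says "Uma tells the truth" - this is FALSE (a lie) because Uma is a knave.
- Uma (knave) says "At least one of us is a knight" - this is FALSE (a lie) because no one is a knight.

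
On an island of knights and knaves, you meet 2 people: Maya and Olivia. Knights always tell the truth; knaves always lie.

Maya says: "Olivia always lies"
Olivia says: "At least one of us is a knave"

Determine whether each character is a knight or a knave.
Maya is a knave.
Olivia is a knight.

Verification:
- Maya (knave) says "Olivia always lies" - this is FALSE (a lie) because Olivia is a knight.
- Olivia (knight) says "At least one of us is a knave" - this is TRUE because Maya is a knave.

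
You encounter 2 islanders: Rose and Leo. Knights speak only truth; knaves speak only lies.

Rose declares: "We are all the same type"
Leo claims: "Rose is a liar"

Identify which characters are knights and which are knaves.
Rose is a knave.
Leo is a knight.

Verification:
- Rose (knave) says "We are all the same type" - this is FALSE (a lie) because Leo is a knight and Rose is a knave.
- Leo (knight) says "Rose is a liar" - this is TRUE because Rose is a knave.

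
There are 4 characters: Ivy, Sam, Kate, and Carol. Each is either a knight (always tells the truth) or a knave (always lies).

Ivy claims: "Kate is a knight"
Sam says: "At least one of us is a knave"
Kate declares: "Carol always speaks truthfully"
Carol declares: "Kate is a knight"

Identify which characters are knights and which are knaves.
Ivy is a knave.
Sam is a knight.
Kate is a knave.
Carol is a knave.

Verification:
- Ivy (knave) says "Kate is a knight" - this is FALSE (a lie) because Kate is a knave.
- Sam (knight) says "At least one of us is a knave" - this is TRUE because Ivy, Kate, and Carol are knaves.
- Kate (knave) says "Carol always speaks truthfully" - this is FALSE (a lie) because Carol is a knave.
- Carol (knave) says "Kate is a knight" - this is FALSE (a lie) because Kate is a knave.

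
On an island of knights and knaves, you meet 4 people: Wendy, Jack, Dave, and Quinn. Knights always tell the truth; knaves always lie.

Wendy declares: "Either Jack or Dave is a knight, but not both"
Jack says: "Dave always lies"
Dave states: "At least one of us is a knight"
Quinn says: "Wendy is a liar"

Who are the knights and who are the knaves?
Wendy is a knight.
Jack is a knave.
Dave is a knight.
Quinn is a knave.

Verification:
- Wendy (knight) says "Either Jack or Dave is a knight, but not both" - this is TRUE because Jack is a knave and Dave is a knight.
- Jack (knave) says "Dave always lies" - this is FALSE (a lie) because Dave is a knight.
- Dave (knight) says "At least one of us is a knight" - this is TRUE because Wendy and Dave are knights.
- Quinn (knave) says "Wendy is a liar" - this is FALSE (a lie) because Wendy is a knight.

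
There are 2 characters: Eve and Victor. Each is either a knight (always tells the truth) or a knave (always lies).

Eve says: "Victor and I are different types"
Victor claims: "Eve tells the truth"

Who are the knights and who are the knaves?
Eve is a knave.
Victor is a knave.

Verification:
- Eve (knave) says "Victor and I are different types" - this is FALSE (a lie) because Eve is a knave and Victor is a knave.
- Victor (knave) says "Eve tells the truth" - this is FALSE (a lie) because Eve is a knave.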